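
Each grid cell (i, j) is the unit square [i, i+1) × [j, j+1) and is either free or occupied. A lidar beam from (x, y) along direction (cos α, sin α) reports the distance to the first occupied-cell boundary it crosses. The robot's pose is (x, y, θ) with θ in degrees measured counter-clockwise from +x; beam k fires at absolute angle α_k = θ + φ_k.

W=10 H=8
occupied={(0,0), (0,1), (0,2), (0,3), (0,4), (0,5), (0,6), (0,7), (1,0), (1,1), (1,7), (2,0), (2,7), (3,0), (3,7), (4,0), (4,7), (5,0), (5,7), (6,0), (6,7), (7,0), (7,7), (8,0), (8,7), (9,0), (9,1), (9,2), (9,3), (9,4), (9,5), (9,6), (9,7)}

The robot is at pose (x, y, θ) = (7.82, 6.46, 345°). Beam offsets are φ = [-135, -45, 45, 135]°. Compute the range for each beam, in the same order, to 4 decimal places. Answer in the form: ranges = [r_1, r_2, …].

beam 1: φ=-135°, α=210°
  cosα=-0.8660 sinα=-0.5000 | (7,6) | tMaxX 0.9469 tMaxY 0.9200 | tΔX 1.1547 tΔY 2.0000
    t=0.9200 [y] (7,5)
    t=0.9469 [x] (6,5)
    t=2.1016 [x] (5,5)
    t=2.9200 [y] (5,4)
    t=3.2563 [x] (4,4)
    t=4.4110 [x] (3,4)
    t=4.9200 [y] (3,3)
    t=5.5657 [x] (2,3)
    t=6.7204 [x] (1,3)
    t=6.9200 [y] (1,2)
    t=7.8751 [x] (0,2) — stop
  → r_1 = 7.8751
beam 2: φ=-45°, α=300°
  cosα=0.5000 sinα=-0.8660 | (7,6) | tMaxX 0.3600 tMaxY 0.5312 | tΔX 2.0000 tΔY 1.1547
    t=0.3600 [x] (8,6)
    t=0.5312 [y] (8,5)
    t=1.6859 [y] (8,4)
    t=2.3600 [x] (9,4) — stop
  → r_2 = 2.3600
beam 3: φ=45°, α=30°
  cosα=0.8660 sinα=0.5000 | (7,6) | tMaxX 0.2078 tMaxY 1.0800 | tΔX 1.1547 tΔY 2.0000
    t=0.2078 [x] (8,6)
    t=1.0800 [y] (8,7) — stop
  → r_3 = 1.0800
beam 4: φ=135°, α=120°
  cosα=-0.5000 sinα=0.8660 | (7,6) | tMaxX 1.6400 tMaxY 0.6235 | tΔX 2.0000 tΔY 1.1547
    t=0.6235 [y] (7,7) — stop
  → r_4 = 0.6235

ranges = [7.8751, 2.3600, 1.0800, 0.6235]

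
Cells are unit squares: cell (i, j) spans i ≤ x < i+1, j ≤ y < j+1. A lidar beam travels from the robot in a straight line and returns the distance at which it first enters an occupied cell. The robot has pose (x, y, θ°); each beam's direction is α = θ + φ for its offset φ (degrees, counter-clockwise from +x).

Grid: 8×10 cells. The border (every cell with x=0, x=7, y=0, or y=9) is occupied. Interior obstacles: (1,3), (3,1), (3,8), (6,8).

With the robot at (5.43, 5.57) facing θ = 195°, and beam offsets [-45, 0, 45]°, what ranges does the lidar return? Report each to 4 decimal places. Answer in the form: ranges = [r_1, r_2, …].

beam 1: φ=-45°, α=150°
  direction (-0.8660, 0.5000); cell (5,5); t to first gridline: x 0.4965, y 0.8600 (then +1.1547 / +2.0000)
    (4,5) via x @ 0.4965
    (4,6) via y @ 0.8600
    (3,6) via x @ 1.6512
    (2,6) via x @ 2.8059
    (2,7) via y @ 2.8600
    (1,7) via x @ 3.9606
    (1,8) via y @ 4.8600
    (0,8) via x @ 5.1153  # hit
  → r_1 = 5.1153
beam 2: φ=0°, α=195°
  direction (-0.9659, -0.2588); cell (5,5); t to first gridline: x 0.4452, y 2.2023 (then +1.0353 / +3.8637)
    (4,5) via x @ 0.4452
    (3,5) via x @ 1.4804
    (3,4) via y @ 2.2023
    (2,4) via x @ 2.5157
    (1,4) via x @ 3.5510
    (0,4) via x @ 4.5863  # hit
  → r_2 = 4.5863
beam 3: φ=45°, α=240°
  direction (-0.5000, -0.8660); cell (5,5); t to first gridline: x 0.8600, y 0.6582 (then +2.0000 / +1.1547)
    (5,4) via y @ 0.6582
    (4,4) via x @ 0.8600
    (4,3) via y @ 1.8129
    (3,3) via x @ 2.8600
    (3,2) via y @ 2.9676
    (3,1) via y @ 4.1223  # hit
  → r_3 = 4.1223

ranges = [5.1153, 4.5863, 4.1223]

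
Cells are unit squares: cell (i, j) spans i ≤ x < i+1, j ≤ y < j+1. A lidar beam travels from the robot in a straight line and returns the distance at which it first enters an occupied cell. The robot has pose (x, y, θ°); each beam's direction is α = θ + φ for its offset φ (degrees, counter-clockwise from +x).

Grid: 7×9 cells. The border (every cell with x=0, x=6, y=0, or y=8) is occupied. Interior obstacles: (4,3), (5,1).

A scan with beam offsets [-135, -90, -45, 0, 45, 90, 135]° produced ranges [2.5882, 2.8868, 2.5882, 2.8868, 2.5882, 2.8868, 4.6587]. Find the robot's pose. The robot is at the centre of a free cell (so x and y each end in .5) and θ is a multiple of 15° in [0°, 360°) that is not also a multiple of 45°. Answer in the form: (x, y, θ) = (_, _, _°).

(x, y, θ) = (3.5, 5.5, 120°)

Enumerate (i+0.5, j+0.5, θ) over the 33 free cells and 16 admissible headings. For each, cast all 7 beams and compare to the given ranges.
  (4.5, 2.5, 300°): beam 1 = 3.6235 ≠ 2.5882 ✗
  (1.5, 2.5, 240°): beam 1 = 1.9319 ≠ 2.5882 ✗
  (2.5, 6.5, 210°): beam 1 = 1.5529 ≠ 2.5882 ✗
  …
  (3.5, 5.5, 120°): r_1=2.5882, r_2=2.8868, r_3=2.5882, r_4=2.8868, r_5=2.5882, r_6=2.8868, r_7=4.6587 — all match ✓
Only this pose fits every beam.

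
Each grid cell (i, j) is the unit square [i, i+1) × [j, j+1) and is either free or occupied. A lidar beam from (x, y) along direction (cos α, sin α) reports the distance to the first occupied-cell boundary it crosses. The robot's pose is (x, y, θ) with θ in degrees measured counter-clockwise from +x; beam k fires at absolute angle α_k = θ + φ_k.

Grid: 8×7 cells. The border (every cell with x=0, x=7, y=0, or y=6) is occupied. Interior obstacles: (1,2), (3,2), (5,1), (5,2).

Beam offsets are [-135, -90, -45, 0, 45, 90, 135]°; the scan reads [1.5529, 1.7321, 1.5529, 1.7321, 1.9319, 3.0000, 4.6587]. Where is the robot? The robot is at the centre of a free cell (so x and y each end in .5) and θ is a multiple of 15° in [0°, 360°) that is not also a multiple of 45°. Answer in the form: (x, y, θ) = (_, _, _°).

(x, y, θ) = (2.5, 4.5, 240°)

Candidates: 26 free-cell centres × 16 headings = 416 poses. Raycast each; keep the one whose scan matches to 4 dp.
  (3.5, 5.5, 15°): beam 1 = 3.0000 ≠ 1.5529 ✗
  (3.5, 3.5, 195°): beam 1 = 2.8868 ≠ 1.5529 ✗
  (5.5, 3.5, 345°): beam 1 = 1.7321 ≠ 1.5529 ✗
  …
  (2.5, 4.5, 240°): r_1=1.5529, r_2=1.7321, r_3=1.5529, r_4=1.7321, r_5=1.9319, r_6=3.0000, r_7=4.6587 — all match ✓
No second candidate reproduces the full scan.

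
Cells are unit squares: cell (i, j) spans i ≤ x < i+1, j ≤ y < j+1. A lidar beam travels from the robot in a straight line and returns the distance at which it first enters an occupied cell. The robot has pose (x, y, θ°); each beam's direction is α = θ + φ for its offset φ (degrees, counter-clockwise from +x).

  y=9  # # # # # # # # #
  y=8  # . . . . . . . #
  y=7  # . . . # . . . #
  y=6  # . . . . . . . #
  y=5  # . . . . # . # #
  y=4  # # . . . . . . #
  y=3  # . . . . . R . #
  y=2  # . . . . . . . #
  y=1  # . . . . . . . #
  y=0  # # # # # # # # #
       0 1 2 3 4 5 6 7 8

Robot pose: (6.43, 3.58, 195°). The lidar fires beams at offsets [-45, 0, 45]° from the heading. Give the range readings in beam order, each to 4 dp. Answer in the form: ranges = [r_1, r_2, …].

ranges = [6.2700, 5.6215, 2.9791]

beam 1: φ=-45°, α=150°
  direction (-0.8660, 0.5000); cell (6,3); t to first gridline: x 0.4965, y 0.8400 (then +1.1547 / +2.0000)
    (5,3) via x @ 0.4965
    (5,4) via y @ 0.8400
    (4,4) via x @ 1.6512
    (3,4) via x @ 2.8059
    (3,5) via y @ 2.8400
    (2,5) via x @ 3.9606
    (2,6) via y @ 4.8400
    (1,6) via x @ 5.1153
    (0,6) via x @ 6.2700  # hit
  → r_1 = 6.2700
beam 2: φ=0°, α=195°
  direction (-0.9659, -0.2588); cell (6,3); t to first gridline: x 0.4452, y 2.2409 (then +1.0353 / +3.8637)
    (5,3) via x @ 0.4452
    (4,3) via x @ 1.4804
    (4,2) via y @ 2.2409
    (3,2) via x @ 2.5157
    (2,2) via x @ 3.5510
    (1,2) via x @ 4.5863
    (0,2) via x @ 5.6215  # hit
  → r_2 = 5.6215
beam 3: φ=45°, α=240°
  direction (-0.5000, -0.8660); cell (6,3); t to first gridline: x 0.8600, y 0.6697 (then +2.0000 / +1.1547)
    (6,2) via y @ 0.6697
    (5,2) via x @ 0.8600
    (5,1) via y @ 1.8244
    (4,1) via x @ 2.8600
    (4,0) via y @ 2.9791  # hit
  → r_3 = 2.9791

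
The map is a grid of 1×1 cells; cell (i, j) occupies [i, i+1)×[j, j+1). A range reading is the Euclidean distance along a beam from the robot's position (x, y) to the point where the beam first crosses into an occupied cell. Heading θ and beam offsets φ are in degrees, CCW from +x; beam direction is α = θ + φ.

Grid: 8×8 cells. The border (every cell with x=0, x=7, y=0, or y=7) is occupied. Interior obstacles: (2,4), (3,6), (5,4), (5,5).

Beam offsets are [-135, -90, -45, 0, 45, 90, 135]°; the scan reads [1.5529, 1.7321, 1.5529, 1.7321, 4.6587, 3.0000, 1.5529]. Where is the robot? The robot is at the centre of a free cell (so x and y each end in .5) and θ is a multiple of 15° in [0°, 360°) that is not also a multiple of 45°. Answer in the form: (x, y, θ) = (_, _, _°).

Enumerate (i+0.5, j+0.5, θ) over the 32 free cells and 16 admissible headings. For each, cast all 7 beams and compare to the given ranges.
  (3.5, 5.5, 300°): beam 1 = 2.5882 ≠ 1.5529 ✗
  (1.5, 1.5, 150°): beam 1 = 5.6940 ≠ 1.5529 ✗
  (3.5, 3.5, 255°): beam 1 = 1.0000 ≠ 1.5529 ✗
  (1.5, 1.5, 120°): beam 1 = 1.9319 ≠ 1.5529 ✗
  (1.5, 2.5, 285°): beam 1 = 0.5774 ≠ 1.5529 ✗
  …
  (2.5, 2.5, 300°): r_1=1.5529, r_2=1.7321, r_3=1.5529, r_4=1.7321, r_5=4.6587, r_6=3.0000, r_7=1.5529 — all match ✓
No second candidate reproduces the full scan.

(x, y, θ) = (2.5, 2.5, 300°)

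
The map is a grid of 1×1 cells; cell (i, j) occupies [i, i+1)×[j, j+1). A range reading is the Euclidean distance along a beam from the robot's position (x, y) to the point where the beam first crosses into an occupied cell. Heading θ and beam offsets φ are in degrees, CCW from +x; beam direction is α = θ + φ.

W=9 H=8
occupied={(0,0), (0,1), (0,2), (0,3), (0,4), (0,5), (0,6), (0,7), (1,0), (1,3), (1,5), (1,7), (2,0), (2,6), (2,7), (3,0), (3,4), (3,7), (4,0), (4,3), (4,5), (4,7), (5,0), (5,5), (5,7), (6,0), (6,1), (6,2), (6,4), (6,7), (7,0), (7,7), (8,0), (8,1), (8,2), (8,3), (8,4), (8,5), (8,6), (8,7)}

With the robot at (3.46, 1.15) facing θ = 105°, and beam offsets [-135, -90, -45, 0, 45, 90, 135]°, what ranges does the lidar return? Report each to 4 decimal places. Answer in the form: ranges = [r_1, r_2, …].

ranges = [0.3000, 2.6296, 2.1362, 5.0211, 2.8406, 0.5796, 0.1732]

beam 1: φ=-135°, α=330°
  direction (0.8660, -0.5000); cell (3,1); t to first gridline: x 0.6235, y 0.3000 (then +1.1547 / +2.0000)
    (3,0) via y @ 0.3000  # hit
  → r_1 = 0.3000
beam 2: φ=-90°, α=15°
  direction (0.9659, 0.2588); cell (3,1); t to first gridline: x 0.5590, y 3.2841 (then +1.0353 / +3.8637)
    (4,1) via x @ 0.5590
    (5,1) via x @ 1.5943
    (6,1) via x @ 2.6296  # hit
  → r_2 = 2.6296
beam 3: φ=-45°, α=60°
  direction (0.5000, 0.8660); cell (3,1); t to first gridline: x 1.0800, y 0.9815 (then +2.0000 / +1.1547)
    (3,2) via y @ 0.9815
    (4,2) via x @ 1.0800
    (4,3) via y @ 2.1362  # hit
  → r_3 = 2.1362
beam 4: φ=0°, α=105°
  direction (-0.2588, 0.9659); cell (3,1); t to first gridline: x 1.7773, y 0.8800 (then +3.8637 / +1.0353)
    (3,2) via y @ 0.8800
    (2,2) via x @ 1.7773
    (2,3) via y @ 1.9153
    (2,4) via y @ 2.9505
    (2,5) via y @ 3.9858
    (2,6) via y @ 5.0211  # hit
  → r_4 = 5.0211
beam 5: φ=45°, α=150°
  direction (-0.8660, 0.5000); cell (3,1); t to first gridline: x 0.5312, y 1.7000 (then +1.1547 / +2.0000)
    (2,1) via x @ 0.5312
    (1,1) via x @ 1.6859
    (1,2) via y @ 1.7000
    (0,2) via x @ 2.8406  # hit
  → r_5 = 2.8406
beam 6: φ=90°, α=195°
  direction (-0.9659, -0.2588); cell (3,1); t to first gridline: x 0.4762, y 0.5796 (then +1.0353 / +3.8637)
    (2,1) via x @ 0.4762
    (2,0) via y @ 0.5796  # hit
  → r_6 = 0.5796
beam 7: φ=135°, α=240°
  direction (-0.5000, -0.8660); cell (3,1); t to first gridline: x 0.9200, y 0.1732 (then +2.0000 / +1.1547)
    (3,0) via y @ 0.1732  # hit
  → r_7 = 0.1732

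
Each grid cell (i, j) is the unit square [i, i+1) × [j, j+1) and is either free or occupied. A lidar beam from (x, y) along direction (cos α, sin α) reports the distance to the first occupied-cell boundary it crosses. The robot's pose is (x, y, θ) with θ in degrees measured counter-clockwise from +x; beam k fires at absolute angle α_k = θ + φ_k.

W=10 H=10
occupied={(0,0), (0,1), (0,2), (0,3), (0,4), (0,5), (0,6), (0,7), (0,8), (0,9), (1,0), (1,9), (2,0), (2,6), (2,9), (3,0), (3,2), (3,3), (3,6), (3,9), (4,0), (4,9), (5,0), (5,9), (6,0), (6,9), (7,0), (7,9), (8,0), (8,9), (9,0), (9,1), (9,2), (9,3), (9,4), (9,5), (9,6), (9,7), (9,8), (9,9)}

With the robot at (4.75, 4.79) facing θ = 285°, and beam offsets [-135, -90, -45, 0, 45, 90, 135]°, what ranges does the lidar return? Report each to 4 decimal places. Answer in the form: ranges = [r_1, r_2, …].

beam 1: φ=-135°, α=150°
  d=(-0.8660,0.5000)  start (4,4)  tX=0.8660 tY=0.4200  stride 1/|dx|=1.1547 1/|dy|=2.0000
    cross y-line → (4,5), t=0.4200
    cross x-line → (3,5), t=0.8660
    cross x-line → (2,5), t=2.0207
    cross y-line → (2,6), t=2.4200 (wall)
  → r_1 = 2.4200
beam 2: φ=-90°, α=195°
  d=(-0.9659,-0.2588)  start (4,4)  tX=0.7765 tY=3.0523  stride 1/|dx|=1.0353 1/|dy|=3.8637
    cross x-line → (3,4), t=0.7765
    cross x-line → (2,4), t=1.8117
    cross x-line → (1,4), t=2.8470
    cross y-line → (1,3), t=3.0523
    cross x-line → (0,3), t=3.8823 (wall)
  → r_2 = 3.8823
beam 3: φ=-45°, α=240°
  d=(-0.5000,-0.8660)  start (4,4)  tX=1.5000 tY=0.9122  stride 1/|dx|=2.0000 1/|dy|=1.1547
    cross y-line → (4,3), t=0.9122
    cross x-line → (3,3), t=1.5000 (wall)
  → r_3 = 1.5000
beam 4: φ=0°, α=285°
  d=(0.2588,-0.9659)  start (4,4)  tX=0.9659 tY=0.8179  stride 1/|dx|=3.8637 1/|dy|=1.0353
    cross y-line → (4,3), t=0.8179
    cross x-line → (5,3), t=0.9659
    cross y-line → (5,2), t=1.8531
    cross y-line → (5,1), t=2.8884
    cross y-line → (5,0), t=3.9237 (wall)
  → r_4 = 3.9237
beam 5: φ=45°, α=330°
  d=(0.8660,-0.5000)  start (4,4)  tX=0.2887 tY=1.5800  stride 1/|dx|=1.1547 1/|dy|=2.0000
    cross x-line → (5,4), t=0.2887
    cross x-line → (6,4), t=1.4434
    cross y-line → (6,3), t=1.5800
    cross x-line → (7,3), t=2.5981
    cross y-line → (7,2), t=3.5800
    cross x-line → (8,2), t=3.7528
    cross x-line → (9,2), t=4.9075 (wall)
  → r_5 = 4.9075
beam 6: φ=90°, α=15°
  d=(0.9659,0.2588)  start (4,4)  tX=0.2588 tY=0.8114  stride 1/|dx|=1.0353 1/|dy|=3.8637
    cross x-line → (5,4), t=0.2588
    cross y-line → (5,5), t=0.8114
    cross x-line → (6,5), t=1.2941
    cross x-line → (7,5), t=2.3294
    cross x-line → (8,5), t=3.3646
    cross x-line → (9,5), t=4.3999 (wall)
  → r_6 = 4.3999
beam 7: φ=135°, α=60°
  d=(0.5000,0.8660)  start (4,4)  tX=0.5000 tY=0.2425  stride 1/|dx|=2.0000 1/|dy|=1.1547
    cross y-line → (4,5), t=0.2425
    cross x-line → (5,5), t=0.5000
    cross y-line → (5,6), t=1.3972
    cross x-line → (6,6), t=2.5000
    cross y-line → (6,7), t=2.5519
    cross y-line → (6,8), t=3.7066
    cross x-line → (7,8), t=4.5000
    cross y-line → (7,9), t=4.8613 (wall)
  → r_7 = 4.8613

ranges = [2.4200, 3.8823, 1.5000, 3.9237, 4.9075, 4.3999, 4.8613]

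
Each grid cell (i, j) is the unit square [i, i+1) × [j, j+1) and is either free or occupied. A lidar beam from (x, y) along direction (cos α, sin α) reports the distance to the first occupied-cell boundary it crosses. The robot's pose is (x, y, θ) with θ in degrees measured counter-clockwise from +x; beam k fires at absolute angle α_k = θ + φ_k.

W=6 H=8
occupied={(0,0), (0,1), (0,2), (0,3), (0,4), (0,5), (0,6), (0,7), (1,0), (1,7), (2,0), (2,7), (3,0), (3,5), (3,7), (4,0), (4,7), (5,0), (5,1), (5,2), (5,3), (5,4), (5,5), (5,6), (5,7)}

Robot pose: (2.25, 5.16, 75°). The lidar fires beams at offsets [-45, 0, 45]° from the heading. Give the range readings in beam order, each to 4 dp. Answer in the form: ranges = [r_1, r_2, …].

ranges = [0.8660, 1.9049, 2.1246]

beam 1: φ=-45°, α=30°
  dir = (cos 30°, sin 30°) = (0.8660, 0.5000); from cell (2,5)
  next x-line at t=0.8660, next y-line at t=1.6800; Δt_x=1.1547, Δt_y=2.0000
    x: enter (3,5) at t=0.8660 ← occupied
  → r_1 = 0.8660
beam 2: φ=0°, α=75°
  dir = (cos 75°, sin 75°) = (0.2588, 0.9659); from cell (2,5)
  next x-line at t=2.8978, next y-line at t=0.8696; Δt_x=3.8637, Δt_y=1.0353
    y: enter (2,6) at t=0.8696
    y: enter (2,7) at t=1.9049 ← occupied
  → r_2 = 1.9049
beam 3: φ=45°, α=120°
  dir = (cos 120°, sin 120°) = (-0.5000, 0.8660); from cell (2,5)
  next x-line at t=0.5000, next y-line at t=0.9699; Δt_x=2.0000, Δt_y=1.1547
    x: enter (1,5) at t=0.5000
    y: enter (1,6) at t=0.9699
    y: enter (1,7) at t=2.1246 ← occupied
  → r_3 = 2.1246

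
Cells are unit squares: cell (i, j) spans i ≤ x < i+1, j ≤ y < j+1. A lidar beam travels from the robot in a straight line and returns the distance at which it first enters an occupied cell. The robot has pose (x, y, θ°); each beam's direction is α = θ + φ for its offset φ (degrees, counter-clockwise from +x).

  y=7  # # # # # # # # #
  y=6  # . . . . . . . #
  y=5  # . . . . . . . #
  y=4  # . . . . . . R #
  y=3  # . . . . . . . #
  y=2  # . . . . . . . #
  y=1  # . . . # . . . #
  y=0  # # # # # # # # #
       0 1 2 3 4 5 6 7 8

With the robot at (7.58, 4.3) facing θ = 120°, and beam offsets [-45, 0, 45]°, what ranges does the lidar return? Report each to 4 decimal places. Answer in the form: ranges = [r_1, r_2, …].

ranges = [1.6228, 3.1177, 6.8121]

beam 1: φ=-45°, α=75°
  d=(0.2588,0.9659)  start (7,4)  tX=1.6228 tY=0.7247  stride 1/|dx|=3.8637 1/|dy|=1.0353
    cross y-line → (7,5), t=0.7247
    cross x-line → (8,5), t=1.6228 (wall)
  → r_1 = 1.6228
beam 2: φ=0°, α=120°
  d=(-0.5000,0.8660)  start (7,4)  tX=1.1600 tY=0.8083  stride 1/|dx|=2.0000 1/|dy|=1.1547
    cross y-line → (7,5), t=0.8083
    cross x-line → (6,5), t=1.1600
    cross y-line → (6,6), t=1.9630
    cross y-line → (6,7), t=3.1177 (wall)
  → r_2 = 3.1177
beam 3: φ=45°, α=165°
  d=(-0.9659,0.2588)  start (7,4)  tX=0.6005 tY=2.7046  stride 1/|dx|=1.0353 1/|dy|=3.8637
    cross x-line → (6,4), t=0.6005
    cross x-line → (5,4), t=1.6357
    cross x-line → (4,4), t=2.6710
    cross y-line → (4,5), t=2.7046
    cross x-line → (3,5), t=3.7063
    cross x-line → (2,5), t=4.7416
    cross x-line → (1,5), t=5.7768
    cross y-line → (1,6), t=6.5683
    cross x-line → (0,6), t=6.8121 (wall)
  → r_3 = 6.8121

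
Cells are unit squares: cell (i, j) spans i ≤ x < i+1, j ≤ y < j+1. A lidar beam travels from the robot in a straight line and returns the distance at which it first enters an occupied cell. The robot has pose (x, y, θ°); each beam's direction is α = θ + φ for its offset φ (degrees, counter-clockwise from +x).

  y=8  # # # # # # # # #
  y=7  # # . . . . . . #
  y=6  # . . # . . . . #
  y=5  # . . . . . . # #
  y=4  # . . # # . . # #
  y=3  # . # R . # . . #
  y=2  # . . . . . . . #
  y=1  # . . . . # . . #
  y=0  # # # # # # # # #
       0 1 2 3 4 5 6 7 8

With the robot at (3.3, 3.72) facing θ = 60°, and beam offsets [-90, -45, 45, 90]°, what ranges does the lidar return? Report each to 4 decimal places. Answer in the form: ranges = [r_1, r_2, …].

ranges = [5.4271, 1.0818, 0.2899, 0.3464]

beam 1: φ=-90°, α=330°
  direction (0.8660, -0.5000); cell (3,3); t to first gridline: x 0.8083, y 1.4400 (then +1.1547 / +2.0000)
    (4,3) via x @ 0.8083
    (4,2) via y @ 1.4400
    (5,2) via x @ 1.9630
    (6,2) via x @ 3.1177
    (6,1) via y @ 3.4400
    (7,1) via x @ 4.2724
    (8,1) via x @ 5.4271  # hit
  → r_1 = 5.4271
beam 2: φ=-45°, α=15°
  direction (0.9659, 0.2588); cell (3,3); t to first gridline: x 0.7247, y 1.0818 (then +1.0353 / +3.8637)
    (4,3) via x @ 0.7247
    (4,4) via y @ 1.0818  # hit
  → r_2 = 1.0818
beam 3: φ=45°, α=105°
  direction (-0.2588, 0.9659); cell (3,3); t to first gridline: x 1.1591, y 0.2899 (then +3.8637 / +1.0353)
    (3,4) via y @ 0.2899  # hit
  → r_3 = 0.2899
beam 4: φ=90°, α=150°
  direction (-0.8660, 0.5000); cell (3,3); t to first gridline: x 0.3464, y 0.5600 (then +1.1547 / +2.0000)
    (2,3) via x @ 0.3464  # hit
  → r_4 = 0.3464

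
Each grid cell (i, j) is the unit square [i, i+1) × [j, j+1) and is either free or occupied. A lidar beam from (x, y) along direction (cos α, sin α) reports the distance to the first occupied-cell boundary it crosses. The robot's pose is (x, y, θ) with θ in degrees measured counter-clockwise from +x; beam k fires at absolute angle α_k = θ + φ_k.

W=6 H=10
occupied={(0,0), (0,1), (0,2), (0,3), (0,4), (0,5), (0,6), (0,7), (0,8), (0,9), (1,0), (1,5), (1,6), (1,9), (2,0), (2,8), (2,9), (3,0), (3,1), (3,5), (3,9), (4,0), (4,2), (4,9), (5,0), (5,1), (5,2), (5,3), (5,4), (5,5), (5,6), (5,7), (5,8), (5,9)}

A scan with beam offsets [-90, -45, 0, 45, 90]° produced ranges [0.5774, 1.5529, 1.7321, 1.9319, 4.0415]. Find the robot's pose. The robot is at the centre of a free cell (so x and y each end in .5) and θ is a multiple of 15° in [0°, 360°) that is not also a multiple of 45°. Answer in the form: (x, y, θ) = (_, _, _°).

The pose lattice has 26·16 = 416 candidates. Test each by forward raycasting.
  (2.5, 4.5, 345°): beam 1 = 3.6235 ≠ 0.5774 ✗
  (4.5, 4.5, 150°): beam 1 = 1.0000 ≠ 0.5774 ✗
  (2.5, 6.5, 240°): beam 2 = 0.5176 ≠ 1.5529 ✗
  (2.5, 4.5, 60°): beam 1 = 2.8868 ≠ 0.5774 ✗
  …
  (1.5, 2.5, 300°): r_1=0.5774, r_2=1.5529, r_3=1.7321, r_4=1.9319, r_5=4.0415 — all match ✓
Unique over the lattice → pose = (1.5, 2.5, 300°).

(x, y, θ) = (1.5, 2.5, 300°)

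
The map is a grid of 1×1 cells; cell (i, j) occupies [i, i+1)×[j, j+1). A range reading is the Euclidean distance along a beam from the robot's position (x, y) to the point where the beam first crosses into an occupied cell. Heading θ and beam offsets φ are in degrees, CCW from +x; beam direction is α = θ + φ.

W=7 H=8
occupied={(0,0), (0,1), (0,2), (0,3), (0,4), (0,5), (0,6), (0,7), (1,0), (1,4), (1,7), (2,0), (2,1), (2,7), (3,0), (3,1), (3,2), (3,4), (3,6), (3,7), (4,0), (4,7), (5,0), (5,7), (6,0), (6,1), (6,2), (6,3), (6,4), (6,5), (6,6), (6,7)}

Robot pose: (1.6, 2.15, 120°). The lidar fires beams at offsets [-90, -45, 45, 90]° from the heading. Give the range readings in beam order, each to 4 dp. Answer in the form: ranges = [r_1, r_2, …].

beam 1: φ=-90°, α=30°
  dir = (cos 30°, sin 30°) = (0.8660, 0.5000); from cell (1,2)
  next x-line at t=0.4619, next y-line at t=1.7000; Δt_x=1.1547, Δt_y=2.0000
    x: enter (2,2) at t=0.4619
    x: enter (3,2) at t=1.6166 ← occupied
  → r_1 = 1.6166
beam 2: φ=-45°, α=75°
  dir = (cos 75°, sin 75°) = (0.2588, 0.9659); from cell (1,2)
  next x-line at t=1.5455, next y-line at t=0.8800; Δt_x=3.8637, Δt_y=1.0353
    y: enter (1,3) at t=0.8800
    x: enter (2,3) at t=1.5455
    y: enter (2,4) at t=1.9153
    y: enter (2,5) at t=2.9505
    y: enter (2,6) at t=3.9858
    y: enter (2,7) at t=5.0211 ← occupied
  → r_2 = 5.0211
beam 3: φ=45°, α=165°
  dir = (cos 165°, sin 165°) = (-0.9659, 0.2588); from cell (1,2)
  next x-line at t=0.6212, next y-line at t=3.2841; Δt_x=1.0353, Δt_y=3.8637
    x: enter (0,2) at t=0.6212 ← occupied
  → r_3 = 0.6212
beam 4: φ=90°, α=210°
  dir = (cos 210°, sin 210°) = (-0.8660, -0.5000); from cell (1,2)
  next x-line at t=0.6928, next y-line at t=0.3000; Δt_x=1.1547, Δt_y=2.0000
    y: enter (1,1) at t=0.3000
    x: enter (0,1) at t=0.6928 ← occupied
  → r_4 = 0.6928

ranges = [1.6166, 5.0211, 0.6212, 0.6928]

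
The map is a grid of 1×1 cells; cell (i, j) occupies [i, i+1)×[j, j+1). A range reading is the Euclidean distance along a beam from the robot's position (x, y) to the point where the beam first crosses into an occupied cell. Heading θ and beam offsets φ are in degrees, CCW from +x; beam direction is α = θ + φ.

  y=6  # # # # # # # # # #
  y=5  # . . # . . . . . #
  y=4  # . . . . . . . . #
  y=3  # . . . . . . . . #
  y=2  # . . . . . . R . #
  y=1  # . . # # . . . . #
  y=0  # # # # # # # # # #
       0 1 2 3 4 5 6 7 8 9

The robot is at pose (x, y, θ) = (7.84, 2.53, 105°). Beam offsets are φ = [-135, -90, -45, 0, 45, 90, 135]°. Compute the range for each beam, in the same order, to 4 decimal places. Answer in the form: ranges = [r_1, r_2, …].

beam 1: φ=-135°, α=330°
  cosα=0.8660 sinα=-0.5000 | (7,2) | tMaxX 0.1848 tMaxY 1.0600 | tΔX 1.1547 tΔY 2.0000
    t=0.1848 [x] (8,2)
    t=1.0600 [y] (8,1)
    t=1.3395 [x] (9,1) — stop
  → r_1 = 1.3395
beam 2: φ=-90°, α=15°
  cosα=0.9659 sinα=0.2588 | (7,2) | tMaxX 0.1656 tMaxY 1.8159 | tΔX 1.0353 tΔY 3.8637
    t=0.1656 [x] (8,2)
    t=1.2009 [x] (9,2) — stop
  → r_2 = 1.2009
beam 3: φ=-45°, α=60°
  cosα=0.5000 sinα=0.8660 | (7,2) | tMaxX 0.3200 tMaxY 0.5427 | tΔX 2.0000 tΔY 1.1547
    t=0.3200 [x] (8,2)
    t=0.5427 [y] (8,3)
    t=1.6974 [y] (8,4)
    t=2.3200 [x] (9,4) — stop
  → r_3 = 2.3200
beam 4: φ=0°, α=105°
  cosα=-0.2588 sinα=0.9659 | (7,2) | tMaxX 3.2455 tMaxY 0.4866 | tΔX 3.8637 tΔY 1.0353
    t=0.4866 [y] (7,3)
    t=1.5219 [y] (7,4)
    t=2.5571 [y] (7,5)
    t=3.2455 [x] (6,5)
    t=3.5924 [y] (6,6) — stop
  → r_4 = 3.5924
beam 5: φ=45°, α=150°
  cosα=-0.8660 sinα=0.5000 | (7,2) | tMaxX 0.9699 tMaxY 0.9400 | tΔX 1.1547 tΔY 2.0000
    t=0.9400 [y] (7,3)
    t=0.9699 [x] (6,3)
    t=2.1246 [x] (5,3)
    t=2.9400 [y] (5,4)
    t=3.2793 [x] (4,4)
    t=4.4341 [x] (3,4)
    t=4.9400 [y] (3,5) — stop
  → r_5 = 4.9400
beam 6: φ=90°, α=195°
  cosα=-0.9659 sinα=-0.2588 | (7,2) | tMaxX 0.8696 tMaxY 2.0478 | tΔX 1.0353 tΔY 3.8637
    t=0.8696 [x] (6,2)
    t=1.9049 [x] (5,2)
    t=2.0478 [y] (5,1)
    t=2.9402 [x] (4,1) — stop
  → r_6 = 2.9402
beam 7: φ=135°, α=240°
  cosα=-0.5000 sinα=-0.8660 | (7,2) | tMaxX 1.6800 tMaxY 0.6120 | tΔX 2.0000 tΔY 1.1547
    t=0.6120 [y] (7,1)
    t=1.6800 [x] (6,1)
    t=1.7667 [y] (6,0) — stop
  → r_7 = 1.7667

ranges = [1.3395, 1.2009, 2.3200, 3.5924, 4.9400, 2.9402, 1.7667]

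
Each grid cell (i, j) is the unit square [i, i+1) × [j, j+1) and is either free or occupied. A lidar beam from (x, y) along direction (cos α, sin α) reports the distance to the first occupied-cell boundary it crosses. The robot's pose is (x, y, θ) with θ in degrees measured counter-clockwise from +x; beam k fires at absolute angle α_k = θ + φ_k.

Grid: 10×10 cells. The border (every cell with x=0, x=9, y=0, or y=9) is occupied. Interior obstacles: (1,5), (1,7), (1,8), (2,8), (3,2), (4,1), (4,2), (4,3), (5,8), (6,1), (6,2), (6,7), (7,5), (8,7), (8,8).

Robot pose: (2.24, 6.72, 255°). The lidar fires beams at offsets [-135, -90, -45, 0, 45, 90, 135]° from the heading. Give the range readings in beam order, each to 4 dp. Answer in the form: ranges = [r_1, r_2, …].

beam 1: φ=-135°, α=120°
  d=(-0.5000,0.8660)  start (2,6)  tX=0.4800 tY=0.3233  stride 1/|dx|=2.0000 1/|dy|=1.1547
    cross y-line → (2,7), t=0.3233
    cross x-line → (1,7), t=0.4800 (wall)
  → r_1 = 0.4800
beam 2: φ=-90°, α=165°
  d=(-0.9659,0.2588)  start (2,6)  tX=0.2485 tY=1.0818  stride 1/|dx|=1.0353 1/|dy|=3.8637
    cross x-line → (1,6), t=0.2485
    cross y-line → (1,7), t=1.0818 (wall)
  → r_2 = 1.0818
beam 3: φ=-45°, α=210°
  d=(-0.8660,-0.5000)  start (2,6)  tX=0.2771 tY=1.4400  stride 1/|dx|=1.1547 1/|dy|=2.0000
    cross x-line → (1,6), t=0.2771
    cross x-line → (0,6), t=1.4318 (wall)
  → r_3 = 1.4318
beam 4: φ=0°, α=255°
  d=(-0.2588,-0.9659)  start (2,6)  tX=0.9273 tY=0.7454  stride 1/|dx|=3.8637 1/|dy|=1.0353
    cross y-line → (2,5), t=0.7454
    cross x-line → (1,5), t=0.9273 (wall)
  → r_4 = 0.9273
beam 5: φ=45°, α=300°
  d=(0.5000,-0.8660)  start (2,6)  tX=1.5200 tY=0.8314  stride 1/|dx|=2.0000 1/|dy|=1.1547
    cross y-line → (2,5), t=0.8314
    cross x-line → (3,5), t=1.5200
    cross y-line → (3,4), t=1.9861
    cross y-line → (3,3), t=3.1408
    cross x-line → (4,3), t=3.5200 (wall)
  → r_5 = 3.5200
beam 6: φ=90°, α=345°
  d=(0.9659,-0.2588)  start (2,6)  tX=0.7868 tY=2.7819  stride 1/|dx|=1.0353 1/|dy|=3.8637
    cross x-line → (3,6), t=0.7868
    cross x-line → (4,6), t=1.8221
    cross y-line → (4,5), t=2.7819
    cross x-line → (5,5), t=2.8574
    cross x-line → (6,5), t=3.8926
    cross x-line → (7,5), t=4.9279 (wall)
  → r_6 = 4.9279
beam 7: φ=135°, α=30°
  d=(0.8660,0.5000)  start (2,6)  tX=0.8776 tY=0.5600  stride 1/|dx|=1.1547 1/|dy|=2.0000
    cross y-line → (2,7), t=0.5600
    cross x-line → (3,7), t=0.8776
    cross x-line → (4,7), t=2.0323
    cross y-line → (4,8), t=2.5600
    cross x-line → (5,8), t=3.1870 (wall)
  → r_7 = 3.1870

ranges = [0.4800, 1.0818, 1.4318, 0.9273, 3.5200, 4.9279, 3.1870]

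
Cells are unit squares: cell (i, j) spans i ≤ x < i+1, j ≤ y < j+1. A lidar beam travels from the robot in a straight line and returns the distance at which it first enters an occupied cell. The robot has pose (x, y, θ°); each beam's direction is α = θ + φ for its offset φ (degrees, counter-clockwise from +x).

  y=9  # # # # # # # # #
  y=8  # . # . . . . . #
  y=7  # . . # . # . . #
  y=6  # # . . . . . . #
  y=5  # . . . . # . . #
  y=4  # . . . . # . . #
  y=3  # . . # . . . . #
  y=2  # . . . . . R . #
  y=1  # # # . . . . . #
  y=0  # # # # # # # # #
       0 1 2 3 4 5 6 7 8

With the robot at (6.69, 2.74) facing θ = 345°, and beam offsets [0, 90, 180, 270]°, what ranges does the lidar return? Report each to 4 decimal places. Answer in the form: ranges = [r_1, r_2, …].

beam 1: φ=0°, α=345°
  dir = (cos 345°, sin 345°) = (0.9659, -0.2588); from cell (6,2)
  next x-line at t=0.3209, next y-line at t=2.8591; Δt_x=1.0353, Δt_y=3.8637
    x: enter (7,2) at t=0.3209
    x: enter (8,2) at t=1.3562 ← occupied
  → r_1 = 1.3562
beam 2: φ=90°, α=75°
  dir = (cos 75°, sin 75°) = (0.2588, 0.9659); from cell (6,2)
  next x-line at t=1.1977, next y-line at t=0.2692; Δt_x=3.8637, Δt_y=1.0353
    y: enter (6,3) at t=0.2692
    x: enter (7,3) at t=1.1977
    y: enter (7,4) at t=1.3044
    y: enter (7,5) at t=2.3397
    y: enter (7,6) at t=3.3750
    y: enter (7,7) at t=4.4103
    x: enter (8,7) at t=5.0615 ← occupied
  → r_2 = 5.0615
beam 3: φ=180°, α=165°
  dir = (cos 165°, sin 165°) = (-0.9659, 0.2588); from cell (6,2)
  next x-line at t=0.7143, next y-line at t=1.0046; Δt_x=1.0353, Δt_y=3.8637
    x: enter (5,2) at t=0.7143
    y: enter (5,3) at t=1.0046
    x: enter (4,3) at t=1.7496
    x: enter (3,3) at t=2.7849 ← occupied
  → r_3 = 2.7849
beam 4: φ=270°, α=255°
  dir = (cos 255°, sin 255°) = (-0.2588, -0.9659); from cell (6,2)
  next x-line at t=2.6660, next y-line at t=0.7661; Δt_x=3.8637, Δt_y=1.0353
    y: enter (6,1) at t=0.7661
    y: enter (6,0) at t=1.8014 ← occupied
  → r_4 = 1.8014

ranges = [1.3562, 5.0615, 2.7849, 1.8014]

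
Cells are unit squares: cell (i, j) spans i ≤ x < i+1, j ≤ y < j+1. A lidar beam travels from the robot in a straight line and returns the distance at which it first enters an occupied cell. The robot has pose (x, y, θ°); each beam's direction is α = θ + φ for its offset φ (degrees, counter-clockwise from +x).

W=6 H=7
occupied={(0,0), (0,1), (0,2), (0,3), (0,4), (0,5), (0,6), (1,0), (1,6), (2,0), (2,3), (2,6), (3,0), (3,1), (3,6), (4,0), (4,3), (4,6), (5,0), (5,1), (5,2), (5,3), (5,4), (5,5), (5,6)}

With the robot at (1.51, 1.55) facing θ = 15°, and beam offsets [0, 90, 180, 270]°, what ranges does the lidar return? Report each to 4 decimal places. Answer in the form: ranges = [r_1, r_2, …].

ranges = [1.5426, 1.9705, 0.5280, 0.5694]

beam 1: φ=0°, α=15°
  direction (0.9659, 0.2588); cell (1,1); t to first gridline: x 0.5073, y 1.7387 (then +1.0353 / +3.8637)
    (2,1) via x @ 0.5073
    (3,1) via x @ 1.5426  # hit
  → r_1 = 1.5426
beam 2: φ=90°, α=105°
  direction (-0.2588, 0.9659); cell (1,1); t to first gridline: x 1.9705, y 0.4659 (then +3.8637 / +1.0353)
    (1,2) via y @ 0.4659
    (1,3) via y @ 1.5012
    (0,3) via x @ 1.9705  # hit
  → r_2 = 1.9705
beam 3: φ=180°, α=195°
  direction (-0.9659, -0.2588); cell (1,1); t to first gridline: x 0.5280, y 2.1250 (then +1.0353 / +3.8637)
    (0,1) via x @ 0.5280  # hit
  → r_3 = 0.5280
beam 4: φ=270°, α=285°
  direction (0.2588, -0.9659); cell (1,1); t to first gridline: x 1.8932, y 0.5694 (then +3.8637 / +1.0353)
    (1,0) via y @ 0.5694  # hit
  → r_4 = 0.5694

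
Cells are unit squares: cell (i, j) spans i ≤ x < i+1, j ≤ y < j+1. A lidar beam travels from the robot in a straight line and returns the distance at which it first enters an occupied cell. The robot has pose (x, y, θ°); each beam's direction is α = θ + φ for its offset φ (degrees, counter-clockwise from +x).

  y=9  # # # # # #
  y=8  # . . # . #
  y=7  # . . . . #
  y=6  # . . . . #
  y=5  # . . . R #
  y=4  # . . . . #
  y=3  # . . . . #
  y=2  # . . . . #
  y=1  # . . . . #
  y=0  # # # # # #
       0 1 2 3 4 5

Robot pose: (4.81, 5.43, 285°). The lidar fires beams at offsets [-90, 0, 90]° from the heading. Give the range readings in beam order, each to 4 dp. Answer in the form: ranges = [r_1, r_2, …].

ranges = [3.9444, 0.7341, 0.1967]

beam 1: φ=-90°, α=195°
  cosα=-0.9659 sinα=-0.2588 | (4,5) | tMaxX 0.8386 tMaxY 1.6614 | tΔX 1.0353 tΔY 3.8637
    t=0.8386 [x] (3,5)
    t=1.6614 [y] (3,4)
    t=1.8738 [x] (2,4)
    t=2.9091 [x] (1,4)
    t=3.9444 [x] (0,4) — stop
  → r_1 = 3.9444
beam 2: φ=0°, α=285°
  cosα=0.2588 sinα=-0.9659 | (4,5) | tMaxX 0.7341 tMaxY 0.4452 | tΔX 3.8637 tΔY 1.0353
    t=0.4452 [y] (4,4)
    t=0.7341 [x] (5,4) — stop
  → r_2 = 0.7341
beam 3: φ=90°, α=15°
  cosα=0.9659 sinα=0.2588 | (4,5) | tMaxX 0.1967 tMaxY 2.2023 | tΔX 1.0353 tΔY 3.8637
    t=0.1967 [x] (5,5) — stop
  → r_3 = 0.1967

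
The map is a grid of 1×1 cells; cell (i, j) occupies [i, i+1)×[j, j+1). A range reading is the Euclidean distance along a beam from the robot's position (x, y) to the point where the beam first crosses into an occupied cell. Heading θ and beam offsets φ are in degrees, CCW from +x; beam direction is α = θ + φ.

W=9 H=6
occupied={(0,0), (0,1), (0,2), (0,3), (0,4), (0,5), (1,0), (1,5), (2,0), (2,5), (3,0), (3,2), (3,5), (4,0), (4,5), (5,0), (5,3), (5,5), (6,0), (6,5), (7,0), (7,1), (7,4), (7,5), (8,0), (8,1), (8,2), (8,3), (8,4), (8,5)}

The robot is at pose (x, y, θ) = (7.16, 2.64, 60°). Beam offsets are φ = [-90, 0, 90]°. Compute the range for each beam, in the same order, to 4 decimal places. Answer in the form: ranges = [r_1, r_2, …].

ranges = [0.9699, 1.5704, 1.3395]

beam 1: φ=-90°, α=330°
  d=(0.8660,-0.5000)  start (7,2)  tX=0.9699 tY=1.2800  stride 1/|dx|=1.1547 1/|dy|=2.0000
    cross x-line → (8,2), t=0.9699 (wall)
  → r_1 = 0.9699
beam 2: φ=0°, α=60°
  d=(0.5000,0.8660)  start (7,2)  tX=1.6800 tY=0.4157  stride 1/|dx|=2.0000 1/|dy|=1.1547
    cross y-line → (7,3), t=0.4157
    cross y-line → (7,4), t=1.5704 (wall)
  → r_2 = 1.5704
beam 3: φ=90°, α=150°
  d=(-0.8660,0.5000)  start (7,2)  tX=0.1848 tY=0.7200  stride 1/|dx|=1.1547 1/|dy|=2.0000
    cross x-line → (6,2), t=0.1848
    cross y-line → (6,3), t=0.7200
    cross x-line → (5,3), t=1.3395 (wall)
  → r_3 = 1.3395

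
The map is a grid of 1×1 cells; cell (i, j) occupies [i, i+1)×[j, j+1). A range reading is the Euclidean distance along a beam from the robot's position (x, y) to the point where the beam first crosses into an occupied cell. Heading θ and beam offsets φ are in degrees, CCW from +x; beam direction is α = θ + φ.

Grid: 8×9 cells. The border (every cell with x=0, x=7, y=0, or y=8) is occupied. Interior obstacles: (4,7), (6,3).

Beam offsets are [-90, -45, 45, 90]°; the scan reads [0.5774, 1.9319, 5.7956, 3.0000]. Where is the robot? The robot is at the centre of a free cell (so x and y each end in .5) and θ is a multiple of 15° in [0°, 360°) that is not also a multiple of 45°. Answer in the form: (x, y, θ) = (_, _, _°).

Enumerate (i+0.5, j+0.5, θ) over the 40 free cells and 16 admissible headings. For each, cast all 4 beams and compare to the given ranges.
  (1.5, 3.5, 210°): beam 1 = 1.0000 ≠ 0.5774 ✗
  (2.5, 7.5, 30°): beam 1 = 7.5056 ≠ 0.5774 ✗
  (1.5, 3.5, 255°): beam 1 = 0.5176 ≠ 0.5774 ✗
  …
  (2.5, 1.5, 30°): r_1=0.5774, r_2=1.9319, r_3=5.7956, r_4=3.0000 — all match ✓
Unique over the lattice → pose = (2.5, 1.5, 30°).

(x, y, θ) = (2.5, 1.5, 30°)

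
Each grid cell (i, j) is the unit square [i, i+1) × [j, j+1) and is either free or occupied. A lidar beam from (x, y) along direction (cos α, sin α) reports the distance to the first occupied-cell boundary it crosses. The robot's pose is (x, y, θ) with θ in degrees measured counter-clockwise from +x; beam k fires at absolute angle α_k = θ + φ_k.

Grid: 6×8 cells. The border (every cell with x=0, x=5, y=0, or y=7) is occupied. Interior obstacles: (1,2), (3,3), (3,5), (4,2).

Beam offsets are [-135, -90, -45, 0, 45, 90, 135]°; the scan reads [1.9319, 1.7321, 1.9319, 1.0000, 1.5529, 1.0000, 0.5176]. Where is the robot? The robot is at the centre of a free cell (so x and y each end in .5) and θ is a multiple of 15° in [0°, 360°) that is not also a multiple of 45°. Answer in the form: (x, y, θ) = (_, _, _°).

(x, y, θ) = (2.5, 1.5, 120°)

Enumerate (i+0.5, j+0.5, θ) over the 20 free cells and 16 admissible headings. For each, cast all 7 beams and compare to the given ranges.
  (1.5, 4.5, 330°): beam 1 = 0.5176 ≠ 1.9319 ✗
  (3.5, 2.5, 15°): beam 1 = 1.7321 ≠ 1.9319 ✗
  (2.5, 5.5, 195°): beam 1 = 1.7321 ≠ 1.9319 ✗
  …
  (2.5, 1.5, 120°): r_1=1.9319, r_2=1.7321, r_3=1.9319, r_4=1.0000, r_5=1.5529, r_6=1.0000, r_7=0.5176 — all match ✓
No second candidate reproduces the full scan.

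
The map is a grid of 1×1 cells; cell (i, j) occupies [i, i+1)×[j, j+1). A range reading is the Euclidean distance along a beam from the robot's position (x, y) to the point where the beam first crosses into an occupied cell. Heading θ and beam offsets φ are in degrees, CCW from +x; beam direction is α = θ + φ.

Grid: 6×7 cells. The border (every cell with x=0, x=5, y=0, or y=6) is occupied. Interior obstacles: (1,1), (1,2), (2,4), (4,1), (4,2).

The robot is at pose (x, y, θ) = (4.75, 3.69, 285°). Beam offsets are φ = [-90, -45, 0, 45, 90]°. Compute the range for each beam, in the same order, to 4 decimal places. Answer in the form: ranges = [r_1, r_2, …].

beam 1: φ=-90°, α=195°
  cosα=-0.9659 sinα=-0.2588 | (4,3) | tMaxX 0.7765 tMaxY 2.6660 | tΔX 1.0353 tΔY 3.8637
    t=0.7765 [x] (3,3)
    t=1.8117 [x] (2,3)
    t=2.6660 [y] (2,2)
    t=2.8470 [x] (1,2) — stop
  → r_1 = 2.8470
beam 2: φ=-45°, α=240°
  cosα=-0.5000 sinα=-0.8660 | (4,3) | tMaxX 1.5000 tMaxY 0.7967 | tΔX 2.0000 tΔY 1.1547
    t=0.7967 [y] (4,2) — stop
  → r_2 = 0.7967
beam 3: φ=0°, α=285°
  cosα=0.2588 sinα=-0.9659 | (4,3) | tMaxX 0.9659 tMaxY 0.7143 | tΔX 3.8637 tΔY 1.0353
    t=0.7143 [y] (4,2) — stop
  → r_3 = 0.7143
beam 4: φ=45°, α=330°
  cosα=0.8660 sinα=-0.5000 | (4,3) | tMaxX 0.2887 tMaxY 1.3800 | tΔX 1.1547 tΔY 2.0000
    t=0.2887 [x] (5,3) — stop
  → r_4 = 0.2887
beam 5: φ=90°, α=15°
  cosα=0.9659 sinα=0.2588 | (4,3) | tMaxX 0.2588 tMaxY 1.1977 | tΔX 1.0353 tΔY 3.8637
    t=0.2588 [x] (5,3) — stop
  → r_5 = 0.2588

ranges = [2.8470, 0.7967, 0.7143, 0.2887, 0.2588]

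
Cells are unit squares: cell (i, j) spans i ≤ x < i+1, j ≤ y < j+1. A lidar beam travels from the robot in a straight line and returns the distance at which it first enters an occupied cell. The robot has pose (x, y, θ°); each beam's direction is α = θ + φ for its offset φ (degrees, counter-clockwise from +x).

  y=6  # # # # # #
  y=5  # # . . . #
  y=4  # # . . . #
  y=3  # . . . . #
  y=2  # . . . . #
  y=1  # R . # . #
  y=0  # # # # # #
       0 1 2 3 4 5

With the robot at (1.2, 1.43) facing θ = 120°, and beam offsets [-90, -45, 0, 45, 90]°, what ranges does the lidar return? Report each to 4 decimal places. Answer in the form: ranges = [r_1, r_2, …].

beam 1: φ=-90°, α=30°
  direction (0.8660, 0.5000); cell (1,1); t to first gridline: x 0.9238, y 1.1400 (then +1.1547 / +2.0000)
    (2,1) via x @ 0.9238
    (2,2) via y @ 1.1400
    (3,2) via x @ 2.0785
    (3,3) via y @ 3.1400
    (4,3) via x @ 3.2332
    (5,3) via x @ 4.3879  # hit
  → r_1 = 4.3879
beam 2: φ=-45°, α=75°
  direction (0.2588, 0.9659); cell (1,1); t to first gridline: x 3.0910, y 0.5901 (then +3.8637 / +1.0353)
    (1,2) via y @ 0.5901
    (1,3) via y @ 1.6254
    (1,4) via y @ 2.6607  # hit
  → r_2 = 2.6607
beam 3: φ=0°, α=120°
  direction (-0.5000, 0.8660); cell (1,1); t to first gridline: x 0.4000, y 0.6582 (then +2.0000 / +1.1547)
    (0,1) via x @ 0.4000  # hit
  → r_3 = 0.4000
beam 4: φ=45°, α=165°
  direction (-0.9659, 0.2588); cell (1,1); t to first gridline: x 0.2071, y 2.2023 (then +1.0353 / +3.8637)
    (0,1) via x @ 0.2071  # hit
  → r_4 = 0.2071
beam 5: φ=90°, α=210°
  direction (-0.8660, -0.5000); cell (1,1); t to first gridline: x 0.2309, y 0.8600 (then +1.1547 / +2.0000)
    (0,1) via x @ 0.2309  # hit
  → r_5 = 0.2309

ranges = [4.3879, 2.6607, 0.4000, 0.2071, 0.2309]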